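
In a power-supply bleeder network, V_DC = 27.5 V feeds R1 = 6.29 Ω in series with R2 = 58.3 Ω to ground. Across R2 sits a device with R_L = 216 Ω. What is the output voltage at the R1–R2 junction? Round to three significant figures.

V_out ≈ 24.2 V

The load sits in parallel with R2, giving an effective lower resistance R2' = R2·R_L/(R2+R_L) = 45.91 Ω.
Now apply the divider: V_out = 27.5 × 0.8795 = 24.19 V.
(Unloaded it would be 24.8 V; the load pulls it down.)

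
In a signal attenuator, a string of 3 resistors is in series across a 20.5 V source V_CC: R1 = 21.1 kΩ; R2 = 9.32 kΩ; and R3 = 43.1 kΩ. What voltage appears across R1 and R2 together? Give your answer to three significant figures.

Series total: ΣR = 21.1 + 9.32 + 43.1 = 73.52 kΩ.
R_{R1..R2} = 21.1 + 9.32 = 30.42 kΩ.
Voltage divider: V = V_CC · (30.42 / 73.52) = 20.5 × 0.4138 = 8.482 V.

V ≈ 8.48 V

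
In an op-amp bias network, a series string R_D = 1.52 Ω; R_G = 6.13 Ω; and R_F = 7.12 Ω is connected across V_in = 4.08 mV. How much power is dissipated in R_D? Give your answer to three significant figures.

P ≈ 0.116 µW

Series current I = V_in/ΣR = 4.08/14.77 = 0.2762 mA.
P(R_D) = I²·R_D = (0.2762)² × 1.52 = 0.1160 µW.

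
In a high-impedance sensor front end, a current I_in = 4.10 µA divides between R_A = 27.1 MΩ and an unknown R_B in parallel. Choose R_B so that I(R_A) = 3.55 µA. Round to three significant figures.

The fraction through R_A equals R_B/(R_A+R_B).
With f = 0.8659, R_B = R_A · f/(1−f) = 27.1 × 6.455 = 174.9 MΩ.

R_B ≈ 175 MΩ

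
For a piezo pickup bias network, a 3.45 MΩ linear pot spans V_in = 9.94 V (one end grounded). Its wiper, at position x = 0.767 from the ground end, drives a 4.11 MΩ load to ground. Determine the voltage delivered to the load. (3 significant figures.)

V_out ≈ 6.63 V

Lower segment x·R_p = 2.646 MΩ; upper segment (1−x)·R_p = 0.8038 MΩ.
(x·R_p) ‖ R_L = 1.610 MΩ.
Loaded-divider output: V_out = 9.94 × 0.6669 = 6.629 V.
(Unloaded: V_out = x·V_in = 7.62 V.)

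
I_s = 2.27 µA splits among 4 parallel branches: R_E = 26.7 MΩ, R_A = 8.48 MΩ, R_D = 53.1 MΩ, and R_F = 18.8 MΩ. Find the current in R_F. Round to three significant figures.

Conductances: ΣG = 1/26.7 + 1/8.48 + 1/53.1 + 1/18.8 = 0.2274 (1/MΩ).
Current divider: I(R_F) = I_s · G_k/ΣG = 2.27 × (0.05319/0.2274) = 2.27 × 0.2339 = 0.5310 µA.

I ≈ 0.531 µA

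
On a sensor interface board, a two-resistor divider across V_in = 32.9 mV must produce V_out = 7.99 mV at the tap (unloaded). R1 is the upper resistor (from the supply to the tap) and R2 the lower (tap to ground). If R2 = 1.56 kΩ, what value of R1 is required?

R1 ≈ 4.86 kΩ

The divider ratio is R2/(R1+R2) = 7.99/32.9 = 0.2429.
R1 = R2·(1/k − 1) = 1.56 × 3.118 = 4.864 kΩ.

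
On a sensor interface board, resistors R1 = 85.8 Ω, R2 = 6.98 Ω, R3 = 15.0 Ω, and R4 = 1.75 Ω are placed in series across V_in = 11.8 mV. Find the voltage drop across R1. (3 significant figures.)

ΣR = 85.8 + 6.98 + 15.0 + 1.75 = 109.5 Ω.
By the voltage-divider rule, V = 11.8 × 85.80/109.5 = 9.243 mV.

V ≈ 9.24 mV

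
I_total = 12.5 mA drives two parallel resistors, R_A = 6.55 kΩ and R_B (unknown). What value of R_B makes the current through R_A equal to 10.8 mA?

In a two-way split, I_A/I_total = R_B/(R_A + R_B).
10.8/12.5 = R_B/(R_A + R_B) → R_B = R_A · (0.8640)/(1 − 0.8640) = 6.55 × 6.353 = 41.61 kΩ.

R_B ≈ 41.6 kΩ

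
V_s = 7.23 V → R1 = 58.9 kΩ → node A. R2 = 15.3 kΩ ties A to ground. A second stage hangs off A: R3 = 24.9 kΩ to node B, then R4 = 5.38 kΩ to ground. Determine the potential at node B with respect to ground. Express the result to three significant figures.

Node A sees R2 in parallel with the series input of stage 2, R3 + R4 = 30.28 kΩ.
R2 ‖ (R3+R4) = 10.16 kΩ.
So V_A = 7.23 × 0.1472 = 1.064 V.
V_B = V_A × 0.1777 = 0.1891 V.

V_B ≈ 0.189 V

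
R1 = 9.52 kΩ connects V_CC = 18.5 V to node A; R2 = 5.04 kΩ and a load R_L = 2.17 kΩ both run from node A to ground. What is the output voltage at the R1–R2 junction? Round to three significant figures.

V_out ≈ 2.54 V

First combine the lower leg with the load: R2 ‖ R_L = 1.517 kΩ.
Then V_out = V_CC · R2'/(R1 + R2') = 18.5 × 1.517/11.04 = 2.543 V.
(Unloaded it would be 6.40 V; the load pulls it down.)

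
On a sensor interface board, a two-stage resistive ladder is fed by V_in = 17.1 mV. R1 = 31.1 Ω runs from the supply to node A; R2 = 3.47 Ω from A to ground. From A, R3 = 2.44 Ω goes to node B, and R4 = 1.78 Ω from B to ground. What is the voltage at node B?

Node A sees R2 in parallel with the series input of stage 2, R3 + R4 = 4.220 Ω.
Effective lower resistance at A: R2 ‖ 4.220 = 1.904 Ω.
So V_A = 17.1 × 0.05770 = 0.9866 mV.
Then the unloaded second divider: V_B = V_A × R4/(R3+R4) = 0.9866 × 0.4218 = 0.4161 mV.

V_B ≈ 0.416 mV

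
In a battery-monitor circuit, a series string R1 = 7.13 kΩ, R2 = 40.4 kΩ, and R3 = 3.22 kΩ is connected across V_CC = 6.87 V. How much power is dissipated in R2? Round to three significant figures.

P ≈ 0.740 mW

ΣR = 50.75 kΩ → I = 6.87/50.75 = 0.1354 mA.
P = I²R = 0.01832 × 40.4 = 0.7403 mW.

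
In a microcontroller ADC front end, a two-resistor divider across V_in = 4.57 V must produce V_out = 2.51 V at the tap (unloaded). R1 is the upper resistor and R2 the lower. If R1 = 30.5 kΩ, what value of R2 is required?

The divider ratio is R2/(R1+R2) = 2.51/4.57 = 0.5492.
R2 = R1 · 0.5492/(1 − 0.5492) = 37.16 kΩ.

R2 ≈ 37.2 kΩ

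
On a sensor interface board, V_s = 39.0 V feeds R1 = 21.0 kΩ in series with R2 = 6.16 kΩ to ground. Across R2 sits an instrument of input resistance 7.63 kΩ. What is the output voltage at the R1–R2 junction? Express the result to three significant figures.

The load sits in parallel with R2, giving an effective lower resistance R2' = R2·R_L/(R2+R_L) = 3.408 kΩ.
Now apply the divider: V_out = 39.0 × 0.1396 = 5.446 V.

V_out ≈ 5.45 V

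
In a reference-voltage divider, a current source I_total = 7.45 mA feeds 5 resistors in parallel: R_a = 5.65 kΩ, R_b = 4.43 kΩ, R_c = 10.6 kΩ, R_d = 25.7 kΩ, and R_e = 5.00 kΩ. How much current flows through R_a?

I ≈ 1.79 mA

Total conductance ΣG = 1/5.65 + 1/4.43 + 1/10.6 + 1/25.7 + 1/5.00 = 0.7360 (units of 1/kΩ).
R_a takes the fraction G_k/ΣG = 0.1770/0.7360 = 0.2405, so I = 7.45 × 0.2405 = 1.792 mA.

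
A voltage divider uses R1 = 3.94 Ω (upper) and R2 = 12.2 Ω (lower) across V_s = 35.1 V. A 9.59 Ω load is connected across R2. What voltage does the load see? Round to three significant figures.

R2 ‖ R_L = (12.2 × 9.59)/(12.2 + 9.59) = 5.369 Ω.
Voltage divider with the loaded lower leg: V_out = 35.1 × 5.369/(3.94 + 5.369) = 35.1 × 0.5768 = 20.24 V.

V_out ≈ 20.2 V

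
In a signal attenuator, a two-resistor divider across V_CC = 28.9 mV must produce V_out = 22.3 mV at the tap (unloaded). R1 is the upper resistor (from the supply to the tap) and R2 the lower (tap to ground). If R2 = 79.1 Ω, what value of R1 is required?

V_out/V_CC = R2/(R1+R2) = 0.7716.
R1 = R2·(1/k − 1) = 79.1 × 0.2960 = 23.41 Ω.

R1 ≈ 23.4 Ω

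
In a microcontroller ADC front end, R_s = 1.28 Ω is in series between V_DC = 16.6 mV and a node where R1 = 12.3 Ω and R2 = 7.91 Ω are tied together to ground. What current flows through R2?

Parallel bank: R_p = 1/(1/12.3 + 1/7.91) = 4.814 Ω.
V_A by voltage divider: V_A = 16.6 × 4.814/(1.28 + 4.814) = 13.11 mV.
Branch current I = V_A/R2 = 13.11/7.91 = 1.658 mA.

I ≈ 1.66 mA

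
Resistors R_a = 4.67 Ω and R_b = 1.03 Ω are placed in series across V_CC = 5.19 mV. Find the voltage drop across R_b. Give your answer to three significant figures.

V ≈ 0.938 mV

Total series resistance ΣR = 4.67 + 1.03 = 5.700 Ω.
By the voltage-divider rule, V = 5.19 × 1.030/5.700 = 0.9378 mV.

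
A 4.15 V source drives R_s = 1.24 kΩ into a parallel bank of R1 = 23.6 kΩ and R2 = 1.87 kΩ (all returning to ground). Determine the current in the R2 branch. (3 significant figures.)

I ≈ 1.29 mA

Equivalent of the parallel group: R_p = 1.733 kΩ.
V_A by voltage divider: V_A = 4.15 × 1.733/(1.24 + 1.733) = 2.419 V.
I(R2) = V_A / R2 = 2.419/1.87 = 1.294 mA.
(Equivalently: I_total = 1.396 mA, then current-divider fraction G_k/ΣG = 0.9266.)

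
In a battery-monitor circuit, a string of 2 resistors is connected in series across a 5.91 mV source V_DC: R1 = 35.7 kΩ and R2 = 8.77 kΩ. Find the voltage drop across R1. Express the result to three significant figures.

ΣR = 35.7 + 8.77 = 44.47 kΩ.
Voltage divider: V = V_DC · (35.70 / 44.47) = 5.91 × 0.8028 = 4.744 mV.

V ≈ 4.74 mV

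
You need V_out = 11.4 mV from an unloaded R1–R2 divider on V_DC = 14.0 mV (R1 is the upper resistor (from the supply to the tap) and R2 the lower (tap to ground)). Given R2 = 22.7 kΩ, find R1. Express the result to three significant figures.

R1 ≈ 5.18 kΩ

V_out/V_DC = R2/(R1+R2) = 0.8143.
So R1 = R2 · (V_DC/V_out − 1) = 22.7 × (14.0/11.4 − 1) = 22.7 × 0.2281 = 5.177 kΩ.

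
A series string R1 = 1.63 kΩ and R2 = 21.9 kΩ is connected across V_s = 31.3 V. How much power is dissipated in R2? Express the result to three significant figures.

P ≈ 38.8 mW

The common current is I = 31.3/23.53 = 1.330 mA.
V(R2) = I·R = 29.13 V; P = V·I = 29.13 × 1.330 = 38.75 mW.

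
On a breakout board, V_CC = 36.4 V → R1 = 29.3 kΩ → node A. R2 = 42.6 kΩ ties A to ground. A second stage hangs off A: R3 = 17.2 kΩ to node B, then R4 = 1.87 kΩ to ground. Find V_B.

V_B ≈ 1.11 V

The second stage (R3 + R4 = 19.07 kΩ) loads node A in parallel with R2.
Effective lower resistance at A: R2 ‖ 19.07 = 13.17 kΩ.
So V_A = 36.4 × 0.3102 = 11.29 V.
Then the unloaded second divider: V_B = V_A × R4/(R3+R4) = 11.29 × 0.09806 = 1.107 V.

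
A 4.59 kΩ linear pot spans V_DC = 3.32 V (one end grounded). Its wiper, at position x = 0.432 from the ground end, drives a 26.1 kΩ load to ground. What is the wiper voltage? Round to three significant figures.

Split the track: R_lower = x·R_p = 1.983 kΩ, R_upper = (1−x)·R_p = 2.607 kΩ.
Lower segment in parallel with the load: 1.983 ‖ 26.1 = 1.843 kΩ.
Loaded-divider output: V_out = 3.32 × 0.4141 = 1.375 V.

V_out ≈ 1.37 V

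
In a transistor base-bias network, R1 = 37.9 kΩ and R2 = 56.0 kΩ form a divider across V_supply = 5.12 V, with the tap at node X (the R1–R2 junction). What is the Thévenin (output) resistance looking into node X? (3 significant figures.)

R_th ≈ 22.6 kΩ

Looking into X with the source shorted: R_th = R1·R2/(R1+R2) = 37.90 × 56.0/93.90 = 22.60 kΩ.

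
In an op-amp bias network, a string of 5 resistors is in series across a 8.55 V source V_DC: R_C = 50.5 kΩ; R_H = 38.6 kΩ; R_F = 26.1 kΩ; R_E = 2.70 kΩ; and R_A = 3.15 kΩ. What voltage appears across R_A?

V ≈ 0.222 V

Total series resistance ΣR = 50.5 + 38.6 + 26.1 + 2.70 + 3.15 = 121.0 kΩ.
By the voltage-divider rule, V = 8.55 × 3.150/121.0 = 0.2225 V.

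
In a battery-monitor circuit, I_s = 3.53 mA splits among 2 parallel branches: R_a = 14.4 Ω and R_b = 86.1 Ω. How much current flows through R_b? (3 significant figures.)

I ≈ 0.506 mA

For two parallel branches, I_k = I_s · (other R)/(sum of R).
I(R_b) = 3.53 × 14.4/(14.4 + 86.1) = 3.53 × 0.1433 = 0.5058 mA.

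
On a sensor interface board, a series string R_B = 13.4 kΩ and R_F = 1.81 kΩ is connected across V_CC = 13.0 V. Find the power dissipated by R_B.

The common current is I = 13.0/15.21 = 0.8547 mA.
P = I²R = 0.7305 × 13.4 = 9.789 mW.

P ≈ 9.79 mW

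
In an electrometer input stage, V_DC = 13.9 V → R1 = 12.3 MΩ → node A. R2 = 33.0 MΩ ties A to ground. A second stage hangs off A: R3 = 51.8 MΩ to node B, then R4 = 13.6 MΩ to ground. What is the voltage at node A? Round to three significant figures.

V_A ≈ 8.91 V

The second stage (R3 + R4 = 65.40 MΩ) loads node A in parallel with R2.
R2 ‖ (R3+R4) = 21.93 MΩ.
V_A = 13.9 × 21.93/(12.3 + 21.93) = 8.906 V.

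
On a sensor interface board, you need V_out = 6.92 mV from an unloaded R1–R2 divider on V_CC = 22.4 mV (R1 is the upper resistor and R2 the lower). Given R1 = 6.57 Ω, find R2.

V_out/V_CC = R2/(R1+R2) = 0.3089.
Rearranging, R2 = R1·k/(1−k) = 6.57 × 0.4470 = 2.937 Ω.

R2 ≈ 2.94 Ω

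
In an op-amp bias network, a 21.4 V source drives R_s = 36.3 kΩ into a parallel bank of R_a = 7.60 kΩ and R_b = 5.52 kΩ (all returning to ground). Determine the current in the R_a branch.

Parallel bank: R_p = 1/(1/7.60 + 1/5.52) = 3.198 kΩ.
V_A by voltage divider: V_A = 21.4 × 3.198/(36.3 + 3.198) = 1.732 V.
I(R_a) = V_A / R_a = 1.732/7.60 = 0.2280 mA.

I ≈ 0.228 mA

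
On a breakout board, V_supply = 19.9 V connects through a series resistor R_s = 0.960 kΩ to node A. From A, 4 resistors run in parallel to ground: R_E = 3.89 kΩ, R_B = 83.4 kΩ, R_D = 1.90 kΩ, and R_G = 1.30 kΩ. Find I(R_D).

I ≈ 4.19 mA

Equivalent of the parallel group: R_p = 0.6391 kΩ.
V_A = 19.9 × 0.6391/1.599 = 7.954 V.
Branch current I = V_A/R_D = 7.954/1.90 = 4.186 mA.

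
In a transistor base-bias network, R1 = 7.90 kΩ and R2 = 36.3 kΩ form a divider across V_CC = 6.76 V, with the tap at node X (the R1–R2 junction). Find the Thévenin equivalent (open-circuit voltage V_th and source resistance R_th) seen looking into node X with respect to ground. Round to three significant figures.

V_th ≈ 5.55 V, R_th ≈ 6.49 kΩ

Open-circuit (no load on X): V_th = V_CC · R2/(R1 + R2) = 6.76 × 36.3/(7.900 + 36.3) = 5.552 V.
Looking into X with the source shorted: R_th = R1·R2/(R1+R2) = 7.900 × 36.3/44.20 = 6.488 kΩ.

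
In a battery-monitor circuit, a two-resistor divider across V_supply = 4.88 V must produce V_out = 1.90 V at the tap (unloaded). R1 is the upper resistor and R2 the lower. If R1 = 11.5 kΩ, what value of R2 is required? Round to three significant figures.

The divider ratio is R2/(R1+R2) = 1.90/4.88 = 0.3893.
R2 = R1 · 0.3893/(1 − 0.3893) = 7.332 kΩ.

R2 ≈ 7.33 kΩ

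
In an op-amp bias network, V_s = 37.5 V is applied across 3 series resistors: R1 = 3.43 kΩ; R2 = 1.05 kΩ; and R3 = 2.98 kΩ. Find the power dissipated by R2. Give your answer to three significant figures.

Series current I = V_s/ΣR = 37.5/7.460 = 5.027 mA.
P(R2) = I²·R2 = (5.027)² × 1.05 = 26.53 mW.

P ≈ 26.5 mW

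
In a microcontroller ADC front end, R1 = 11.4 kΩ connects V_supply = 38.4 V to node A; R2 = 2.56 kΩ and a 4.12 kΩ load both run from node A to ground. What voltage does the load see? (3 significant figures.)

V_out ≈ 4.67 V

The load sits in parallel with R2, giving an effective lower resistance R2' = R2·R_L/(R2+R_L) = 1.579 kΩ.
Now apply the divider: V_out = 38.4 × 0.1217 = 4.671 V.
(Unloaded it would be 7.04 V; the load pulls it down.)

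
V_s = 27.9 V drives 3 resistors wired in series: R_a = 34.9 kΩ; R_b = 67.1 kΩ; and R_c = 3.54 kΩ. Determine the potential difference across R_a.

V ≈ 9.23 V

ΣR = 34.9 + 67.1 + 3.54 = 105.5 kΩ.
By the voltage-divider rule, V = 27.9 × 34.90/105.5 = 9.226 V.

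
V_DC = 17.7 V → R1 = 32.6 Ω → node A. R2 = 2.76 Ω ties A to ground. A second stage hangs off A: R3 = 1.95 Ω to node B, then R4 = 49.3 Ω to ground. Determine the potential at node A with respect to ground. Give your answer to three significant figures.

Node A sees R2 in parallel with the series input of stage 2, R3 + R4 = 51.25 Ω.
R2 ‖ (R3+R4) = 2.619 Ω.
V_A = 17.7 × 2.619/(32.6 + 2.619) = 1.316 V.

V_A ≈ 1.32 V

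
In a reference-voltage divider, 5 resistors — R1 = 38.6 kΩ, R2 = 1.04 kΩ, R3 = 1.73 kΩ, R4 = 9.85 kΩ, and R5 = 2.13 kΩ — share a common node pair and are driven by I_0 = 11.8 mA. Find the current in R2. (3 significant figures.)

ΣG = 1/38.6 + 1/1.04 + 1/1.73 + 1/9.85 + 1/2.13 = 2.136.
By the current-divider rule, I = I_0 · G_k/ΣG = 11.8 × 0.4501 = 5.311 mA.

I ≈ 5.31 mA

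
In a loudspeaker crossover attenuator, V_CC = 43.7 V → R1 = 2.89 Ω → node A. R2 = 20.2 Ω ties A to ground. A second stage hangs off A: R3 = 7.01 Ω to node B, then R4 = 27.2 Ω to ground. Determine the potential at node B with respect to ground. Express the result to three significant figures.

Node A sees R2 in parallel with the series input of stage 2, R3 + R4 = 34.21 Ω.
Effective lower resistance at A: R2 ‖ 34.21 = 12.70 Ω.
V_A = 43.7 × 12.70/(2.89 + 12.70) = 35.60 V.
Then the unloaded second divider: V_B = V_A × R4/(R3+R4) = 35.60 × 0.7951 = 28.30 V.

V_B ≈ 28.3 V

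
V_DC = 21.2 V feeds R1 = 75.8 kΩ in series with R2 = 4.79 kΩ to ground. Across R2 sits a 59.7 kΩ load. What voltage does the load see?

V_out ≈ 1.17 V

First combine the lower leg with the load: R2 ‖ R_L = 4.434 kΩ.
Now apply the divider: V_out = 21.2 × 0.05527 = 1.172 V.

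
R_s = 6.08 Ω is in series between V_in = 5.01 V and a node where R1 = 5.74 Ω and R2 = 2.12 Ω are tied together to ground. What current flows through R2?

I ≈ 0.480 A

Parallel bank: R_p = 1/(1/5.74 + 1/2.12) = 1.548 Ω.
Node voltage V_A = V_in · R_p/(R_s + R_p) = 5.01 × 0.2030 = 1.017 V.
Branch current I = V_A/R2 = 1.017/2.12 = 0.4796 A.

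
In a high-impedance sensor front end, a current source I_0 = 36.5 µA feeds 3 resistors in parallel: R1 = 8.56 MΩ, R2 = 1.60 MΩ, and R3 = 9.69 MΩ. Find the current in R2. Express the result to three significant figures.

Conductances: ΣG = 1/8.56 + 1/1.60 + 1/9.69 = 0.8450 (1/MΩ).
R2 takes the fraction G_k/ΣG = 0.6250/0.8450 = 0.7396, so I = 36.5 × 0.7396 = 27.00 µA.

I ≈ 27.0 µA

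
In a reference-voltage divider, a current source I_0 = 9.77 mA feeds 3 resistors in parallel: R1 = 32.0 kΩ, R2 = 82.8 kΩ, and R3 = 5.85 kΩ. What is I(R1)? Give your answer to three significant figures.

Conductances: ΣG = 1/32.0 + 1/82.8 + 1/5.85 = 0.2143 (1/kΩ).
R1 takes the fraction G_k/ΣG = 0.03125/0.2143 = 0.1458, so I = 9.77 × 0.1458 = 1.425 mA.

I ≈ 1.42 mA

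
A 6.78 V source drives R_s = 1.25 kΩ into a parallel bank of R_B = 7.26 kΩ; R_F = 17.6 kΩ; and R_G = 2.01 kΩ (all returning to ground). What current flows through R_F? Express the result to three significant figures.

I ≈ 0.207 mA

Equivalent of the parallel group: R_p = 1.445 kΩ.
V_A = 6.78 × 1.445/2.695 = 3.635 V.
Branch current I = V_A/R_F = 3.635/17.6 = 0.2065 mA.
(Check via current divider: I_total = 2.516 mA; share G_k/ΣG = 0.08210 → same result.)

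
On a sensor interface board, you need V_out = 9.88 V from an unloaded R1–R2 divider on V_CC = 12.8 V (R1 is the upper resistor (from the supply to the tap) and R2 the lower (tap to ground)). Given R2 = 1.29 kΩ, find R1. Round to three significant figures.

V_out/V_CC = R2/(R1+R2) = 0.7719.
R1 = R2·(1/k − 1) = 1.29 × 0.2955 = 0.3813 kΩ.

R1 ≈ 0.381 kΩ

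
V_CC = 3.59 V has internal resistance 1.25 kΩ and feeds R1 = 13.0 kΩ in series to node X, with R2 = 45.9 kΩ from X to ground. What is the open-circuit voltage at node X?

R1' = 1.25 + 13.0 = 14.25 kΩ (source resistance + R1).
V_th is the unloaded tap voltage: V_CC · R2/(R1'+R2) = 3.59 × 0.7631 = 2.740 V.

V_th ≈ 2.74 V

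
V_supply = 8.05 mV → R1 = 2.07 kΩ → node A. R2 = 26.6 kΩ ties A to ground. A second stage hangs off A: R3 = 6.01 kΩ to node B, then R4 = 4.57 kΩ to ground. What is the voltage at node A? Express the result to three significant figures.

The second stage (R3 + R4 = 10.58 kΩ) loads node A in parallel with R2.
R2 ‖ (R3+R4) = 7.569 kΩ.
V_A = 8.05 × 7.569/(2.07 + 7.569) = 6.321 mV.

V_A ≈ 6.32 mV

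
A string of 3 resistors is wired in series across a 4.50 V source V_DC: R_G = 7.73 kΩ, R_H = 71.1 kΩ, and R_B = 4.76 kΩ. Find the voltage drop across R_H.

V ≈ 3.83 V

Series total: ΣR = 7.73 + 71.1 + 4.76 = 83.59 kΩ.
Voltage divider: V = V_DC · (71.10 / 83.59) = 4.50 × 0.8506 = 3.828 V.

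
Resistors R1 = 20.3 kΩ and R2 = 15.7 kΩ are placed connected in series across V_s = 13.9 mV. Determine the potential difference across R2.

V ≈ 6.06 mV

Series total: ΣR = 20.3 + 15.7 = 36.00 kΩ.
V = V_s · R/ΣR = 13.9 × 0.4361 = 6.062 mV.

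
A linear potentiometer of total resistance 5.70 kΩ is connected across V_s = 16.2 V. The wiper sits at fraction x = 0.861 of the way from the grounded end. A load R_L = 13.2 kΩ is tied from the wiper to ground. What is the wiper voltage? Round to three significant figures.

The pot divides into 0.7923 kΩ above the wiper and 4.908 kΩ below.
(x·R_p) ‖ R_L = 3.578 kΩ.
V_out = 16.2 × 3.578/(0.7923 + 3.578) = 13.26 V.

V_out ≈ 13.3 V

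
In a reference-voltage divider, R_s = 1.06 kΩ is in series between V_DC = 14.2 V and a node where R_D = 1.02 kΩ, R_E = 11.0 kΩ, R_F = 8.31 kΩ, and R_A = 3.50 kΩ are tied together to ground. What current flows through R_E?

Parallel bank: R_p = 1/(1/1.02 + 1/11.0 + 1/8.31 + 1/3.50) = 0.6769 kΩ.
V_A = 14.2 × 0.6769/1.737 = 5.534 V.
I(R_E) = V_A / R_E = 5.534/11.0 = 0.5031 mA.
(Equivalently: I_total = 8.176 mA, then current-divider fraction G_k/ΣG = 0.06154.)

I ≈ 0.503 mA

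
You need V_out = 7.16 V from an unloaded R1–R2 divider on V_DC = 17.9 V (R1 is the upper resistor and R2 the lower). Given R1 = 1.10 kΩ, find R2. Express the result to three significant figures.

Required fraction k = V_out/V_DC = 0.4000.
So R2 = R1 · V_out/(V_DC − V_out) = 1.10 × 7.16/(17.9 − 7.16) = 1.10 × 0.6667 = 0.7333 kΩ.

R2 ≈ 0.733 kΩ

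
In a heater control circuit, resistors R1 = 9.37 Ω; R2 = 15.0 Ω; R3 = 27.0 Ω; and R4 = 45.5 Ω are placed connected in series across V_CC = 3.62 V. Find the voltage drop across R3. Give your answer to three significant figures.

Total series resistance ΣR = 9.37 + 15.0 + 27.0 + 45.5 = 96.87 Ω.
By the voltage-divider rule, V = 3.62 × 27.00/96.87 = 1.009 V.

V ≈ 1.01 V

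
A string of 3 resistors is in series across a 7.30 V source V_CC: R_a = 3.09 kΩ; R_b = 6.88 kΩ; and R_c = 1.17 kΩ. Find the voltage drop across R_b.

V ≈ 4.51 V

Series total: ΣR = 3.09 + 6.88 + 1.17 = 11.14 kΩ.
Voltage divider: V = V_CC · (6.880 / 11.14) = 7.30 × 0.6176 = 4.508 V.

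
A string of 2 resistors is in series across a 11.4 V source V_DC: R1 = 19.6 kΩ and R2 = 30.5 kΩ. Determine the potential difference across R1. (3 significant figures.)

ΣR = 19.6 + 30.5 = 50.10 kΩ.
Voltage divider: V = V_DC · (19.60 / 50.10) = 11.4 × 0.3912 = 4.460 V.

V ≈ 4.46 V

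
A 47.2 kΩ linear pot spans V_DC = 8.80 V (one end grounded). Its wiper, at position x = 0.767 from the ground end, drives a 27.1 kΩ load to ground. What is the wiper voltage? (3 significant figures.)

V_out ≈ 5.15 V

The pot divides into 11.00 kΩ above the wiper and 36.20 kΩ below.
(x·R_p) ‖ R_L = 15.50 kΩ.
Then V_out = V_DC · 15.50/(11.00 + 15.50) = 5.147 V.
(Unloaded: V_out = x·V_DC = 6.75 V.)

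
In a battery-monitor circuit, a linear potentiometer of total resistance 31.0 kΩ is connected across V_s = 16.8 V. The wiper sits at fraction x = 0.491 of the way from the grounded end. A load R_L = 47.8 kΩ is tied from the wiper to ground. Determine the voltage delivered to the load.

The pot divides into 15.78 kΩ above the wiper and 15.22 kΩ below.
(x·R_p) ‖ R_L = 11.54 kΩ.
Then V_out = V_s · 11.54/(15.78 + 11.54) = 7.098 V.
(Unloaded: V_out = x·V_s = 8.25 V.)

V_out ≈ 7.10 V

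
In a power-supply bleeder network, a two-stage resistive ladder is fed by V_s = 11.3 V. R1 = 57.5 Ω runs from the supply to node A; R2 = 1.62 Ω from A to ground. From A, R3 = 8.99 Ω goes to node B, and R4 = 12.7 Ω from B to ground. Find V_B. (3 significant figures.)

V_B ≈ 0.169 V

Node A sees R2 in parallel with the series input of stage 2, R3 + R4 = 21.69 Ω.
Effective lower resistance at A: R2 ‖ 21.69 = 1.507 Ω.
So V_A = 11.3 × 0.02555 = 0.2887 V.
V_B = V_A × 0.5855 = 0.1690 V.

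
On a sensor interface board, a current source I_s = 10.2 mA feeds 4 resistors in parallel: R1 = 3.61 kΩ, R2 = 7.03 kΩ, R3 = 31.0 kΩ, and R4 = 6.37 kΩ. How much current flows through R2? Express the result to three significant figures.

Total conductance ΣG = 1/3.61 + 1/7.03 + 1/31.0 + 1/6.37 = 0.6085 (units of 1/kΩ).
By the current-divider rule, I = I_s · G_k/ΣG = 10.2 × 0.2338 = 2.384 mA.

I ≈ 2.38 mA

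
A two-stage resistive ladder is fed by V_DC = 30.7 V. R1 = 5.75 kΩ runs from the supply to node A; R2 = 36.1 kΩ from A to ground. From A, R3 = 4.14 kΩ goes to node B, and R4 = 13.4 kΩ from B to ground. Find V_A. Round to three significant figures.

Looking into the second stage from A: R3 + R4 = 17.54 kΩ appears in parallel with R2.
R2 ‖ (R3+R4) = 11.80 kΩ.
V_A = 30.7 × 11.80/(5.75 + 11.80) = 20.64 V.

V_A ≈ 20.6 V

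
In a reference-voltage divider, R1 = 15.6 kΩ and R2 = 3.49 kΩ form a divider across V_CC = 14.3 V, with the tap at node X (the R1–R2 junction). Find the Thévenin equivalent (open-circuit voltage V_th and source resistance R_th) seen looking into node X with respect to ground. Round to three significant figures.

V_th is the unloaded tap voltage: V_CC · R2/(R1+R2) = 14.3 × 0.1828 = 2.614 V.
Looking into X with the source shorted: R_th = R1·R2/(R1+R2) = 15.60 × 3.49/19.09 = 2.852 kΩ.

V_th ≈ 2.61 V, R_th ≈ 2.85 kΩ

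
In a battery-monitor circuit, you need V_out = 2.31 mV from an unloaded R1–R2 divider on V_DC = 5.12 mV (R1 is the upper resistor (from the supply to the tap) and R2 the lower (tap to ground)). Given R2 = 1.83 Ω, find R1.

R1 ≈ 2.23 Ω

The divider ratio is R2/(R1+R2) = 2.31/5.12 = 0.4512.
So R1 = R2 · (V_DC/V_out − 1) = 1.83 × (5.12/2.31 − 1) = 1.83 × 1.216 = 2.226 Ω.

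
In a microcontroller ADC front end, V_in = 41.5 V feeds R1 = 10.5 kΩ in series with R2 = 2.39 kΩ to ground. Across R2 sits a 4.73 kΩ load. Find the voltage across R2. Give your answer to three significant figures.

V_out ≈ 5.45 V

First combine the lower leg with the load: R2 ‖ R_L = 1.588 kΩ.
Then V_out = V_in · R2'/(R1 + R2') = 41.5 × 1.588/12.09 = 5.451 V.
(Unloaded it would be 7.69 V; the load pulls it down.)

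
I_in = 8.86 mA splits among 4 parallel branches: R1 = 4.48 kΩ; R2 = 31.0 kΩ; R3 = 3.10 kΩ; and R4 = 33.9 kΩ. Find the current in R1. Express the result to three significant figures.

I ≈ 3.26 mA

ΣG = 1/4.48 + 1/31.0 + 1/3.10 + 1/33.9 = 0.6076.
Current divider: I(R1) = I_in · G_k/ΣG = 8.86 × (0.2232/0.6076) = 8.86 × 0.3674 = 3.255 mA.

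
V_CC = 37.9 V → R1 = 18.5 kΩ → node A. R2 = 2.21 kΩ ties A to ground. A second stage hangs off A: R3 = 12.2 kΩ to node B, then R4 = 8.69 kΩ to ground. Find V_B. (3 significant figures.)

The second stage (R3 + R4 = 20.89 kΩ) loads node A in parallel with R2.
R2 ‖ (R3+R4) = 1.999 kΩ.
So V_A = 37.9 × 0.09750 = 3.695 V.
Then the unloaded second divider: V_B = V_A × R4/(R3+R4) = 3.695 × 0.4160 = 1.537 V.

V_B ≈ 1.54 V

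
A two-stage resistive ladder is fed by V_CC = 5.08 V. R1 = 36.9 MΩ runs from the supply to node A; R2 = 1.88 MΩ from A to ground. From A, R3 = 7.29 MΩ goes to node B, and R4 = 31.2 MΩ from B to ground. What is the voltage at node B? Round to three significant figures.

Looking into the second stage from A: R3 + R4 = 38.49 MΩ appears in parallel with R2.
Effective lower resistance at A: R2 ‖ 38.49 = 1.792 MΩ.
V_A = 5.08 × 1.792/(36.9 + 1.792) = 0.2353 V.
Stage 2 is unloaded, so V_B = V_A · R4/(R3+R4) = 0.2353 × 31.2/38.49 = 0.1908 V.

V_B ≈ 0.191 V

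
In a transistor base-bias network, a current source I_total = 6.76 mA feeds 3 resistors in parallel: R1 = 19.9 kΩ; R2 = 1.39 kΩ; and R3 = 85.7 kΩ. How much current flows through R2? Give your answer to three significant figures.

Total conductance ΣG = 1/19.9 + 1/1.39 + 1/85.7 = 0.7813 (units of 1/kΩ).
R2 takes the fraction G_k/ΣG = 0.7194/0.7813 = 0.9208, so I = 6.76 × 0.9208 = 6.224 mA.

I ≈ 6.22 mA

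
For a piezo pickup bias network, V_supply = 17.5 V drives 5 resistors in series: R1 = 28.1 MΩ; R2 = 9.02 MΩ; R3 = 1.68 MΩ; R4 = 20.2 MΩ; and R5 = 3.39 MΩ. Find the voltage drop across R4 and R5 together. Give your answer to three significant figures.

Series total: ΣR = 28.1 + 9.02 + 1.68 + 20.2 + 3.39 = 62.39 MΩ.
R_{R4..R5} = 20.2 + 3.39 = 23.59 MΩ.
By the voltage-divider rule, V = 17.5 × 23.59/62.39 = 6.617 V.

V ≈ 6.62 V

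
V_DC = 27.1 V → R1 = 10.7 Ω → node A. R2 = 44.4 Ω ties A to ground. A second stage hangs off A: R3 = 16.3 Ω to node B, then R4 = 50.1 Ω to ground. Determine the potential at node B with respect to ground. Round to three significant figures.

V_B ≈ 14.6 V

Node A sees R2 in parallel with the series input of stage 2, R3 + R4 = 66.40 Ω.
R2 ‖ (R3+R4) = 26.61 Ω.
V_A = 27.1 × 26.61/(10.7 + 26.61) = 19.33 V.
Stage 2 is unloaded, so V_B = V_A · R4/(R3+R4) = 19.33 × 50.1/66.40 = 14.58 V.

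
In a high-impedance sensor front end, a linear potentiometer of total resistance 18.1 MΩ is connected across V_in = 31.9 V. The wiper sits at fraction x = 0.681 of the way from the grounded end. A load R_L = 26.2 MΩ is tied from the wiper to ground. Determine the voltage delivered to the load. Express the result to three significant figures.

Split the track: R_lower = x·R_p = 12.33 MΩ, R_upper = (1−x)·R_p = 5.774 MΩ.
Lower segment in parallel with the load: 12.33 ‖ 26.2 = 8.382 MΩ.
Loaded-divider output: V_out = 31.9 × 0.5921 = 18.89 V.

V_out ≈ 18.9 V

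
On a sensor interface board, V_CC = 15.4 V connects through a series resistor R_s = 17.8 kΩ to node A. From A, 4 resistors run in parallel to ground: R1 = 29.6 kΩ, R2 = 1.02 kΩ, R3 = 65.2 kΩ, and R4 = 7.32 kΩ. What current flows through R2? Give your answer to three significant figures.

I ≈ 0.694 mA

Parallel bank: R_p = 1/(1/29.6 + 1/1.02 + 1/65.2 + 1/7.32) = 0.8575 kΩ.
V_A by voltage divider: V_A = 15.4 × 0.8575/(17.8 + 0.8575) = 0.7078 V.
I(R2) = V_A / R2 = 0.7078/1.02 = 0.6939 mA.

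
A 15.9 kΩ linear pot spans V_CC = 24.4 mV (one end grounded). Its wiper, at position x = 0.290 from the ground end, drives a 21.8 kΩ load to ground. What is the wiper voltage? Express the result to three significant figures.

V_out ≈ 6.15 mV

Lower segment x·R_p = 4.611 kΩ; upper segment (1−x)·R_p = 11.29 kΩ.
(x·R_p) ‖ R_L = 3.806 kΩ.
Then V_out = V_CC · 3.806/(11.29 + 3.806) = 6.152 mV.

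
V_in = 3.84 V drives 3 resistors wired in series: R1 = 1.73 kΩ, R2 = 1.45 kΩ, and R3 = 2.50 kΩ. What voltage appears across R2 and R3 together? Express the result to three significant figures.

ΣR = 1.73 + 1.45 + 2.50 = 5.680 kΩ.
R_{R2..R3} = 1.45 + 2.50 = 3.950 kΩ.
By the voltage-divider rule, V = 3.84 × 3.950/5.680 = 2.670 V.

V ≈ 2.67 V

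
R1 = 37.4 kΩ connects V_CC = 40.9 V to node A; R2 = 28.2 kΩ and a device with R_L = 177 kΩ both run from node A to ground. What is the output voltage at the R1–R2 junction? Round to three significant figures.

V_out ≈ 16.1 V

The load sits in parallel with R2, giving an effective lower resistance R2' = R2·R_L/(R2+R_L) = 24.32 kΩ.
Then V_out = V_CC · R2'/(R1 + R2') = 40.9 × 24.32/61.72 = 16.12 V.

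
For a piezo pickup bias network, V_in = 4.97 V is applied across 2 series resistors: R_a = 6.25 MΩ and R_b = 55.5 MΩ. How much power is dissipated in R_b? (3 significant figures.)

Series current I = V_in/ΣR = 4.97/61.75 = 0.08049 µA.
V(R_b) = I·R = 4.467 V; P = V·I = 4.467 × 0.08049 = 0.3595 µW.

P ≈ 0.360 µW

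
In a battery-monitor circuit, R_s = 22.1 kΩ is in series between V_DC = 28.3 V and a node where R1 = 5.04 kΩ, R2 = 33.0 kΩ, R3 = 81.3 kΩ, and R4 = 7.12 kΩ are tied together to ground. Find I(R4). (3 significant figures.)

Parallel bank: R_p = 1/(1/5.04 + 1/33.0 + 1/81.3 + 1/7.12) = 2.621 kΩ.
Node voltage V_A = V_DC · R_p/(R_s + R_p) = 28.3 × 0.1060 = 3.001 V.
I(R4) = V_A / R4 = 3.001/7.12 = 0.4215 mA.
(Equivalently: I_total = 1.145 mA, then current-divider fraction G_k/ΣG = 0.3682.)

I ≈ 0.421 mA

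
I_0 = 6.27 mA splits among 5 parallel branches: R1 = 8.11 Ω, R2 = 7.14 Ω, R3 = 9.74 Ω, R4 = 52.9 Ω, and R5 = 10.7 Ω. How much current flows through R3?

I ≈ 1.35 mA

Total conductance ΣG = 1/8.11 + 1/7.14 + 1/9.74 + 1/52.9 + 1/10.7 = 0.4784 (units of 1/Ω).
By the current-divider rule, I = I_0 · G_k/ΣG = 6.27 × 0.2146 = 1.346 mA.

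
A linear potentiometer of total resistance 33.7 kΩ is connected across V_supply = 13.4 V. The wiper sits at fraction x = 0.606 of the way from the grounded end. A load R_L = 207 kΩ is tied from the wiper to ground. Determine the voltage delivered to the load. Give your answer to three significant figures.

V_out ≈ 7.82 V

Split the track: R_lower = x·R_p = 20.42 kΩ, R_upper = (1−x)·R_p = 13.28 kΩ.
R_L loads the lower segment: effective lower R = 18.59 kΩ.
Then V_out = V_supply · 18.59/(13.28 + 18.59) = 7.817 V.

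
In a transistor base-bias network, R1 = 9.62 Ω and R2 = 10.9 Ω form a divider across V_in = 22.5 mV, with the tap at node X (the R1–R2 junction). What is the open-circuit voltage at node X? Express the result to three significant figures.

With X open, the divider is unloaded: V_th = 22.5 × 10.9/20.52 = 11.95 mV.

V_th ≈ 12.0 mV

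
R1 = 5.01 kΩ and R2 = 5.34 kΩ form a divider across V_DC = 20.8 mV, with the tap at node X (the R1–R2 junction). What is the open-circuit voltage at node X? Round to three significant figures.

With X open, the divider is unloaded: V_th = 20.8 × 5.34/10.35 = 10.73 mV.

V_th ≈ 10.7 mV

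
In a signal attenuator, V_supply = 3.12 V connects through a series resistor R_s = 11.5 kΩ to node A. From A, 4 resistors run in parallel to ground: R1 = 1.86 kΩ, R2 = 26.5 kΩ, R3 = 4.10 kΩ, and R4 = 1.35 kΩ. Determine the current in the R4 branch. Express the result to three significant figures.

Equivalent of the parallel group: R_p = 0.6410 kΩ.
Node voltage V_A = V_supply · R_p/(R_s + R_p) = 3.12 × 0.05280 = 0.1647 V.
Branch current I = V_A/R4 = 0.1647/1.35 = 0.1220 mA.

I ≈ 0.122 mA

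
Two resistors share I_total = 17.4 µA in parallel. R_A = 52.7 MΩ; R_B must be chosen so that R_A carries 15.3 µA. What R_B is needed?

R_B ≈ 384 MΩ

The fraction through R_A equals R_B/(R_A+R_B).
With f = 0.8793, R_B = R_A · f/(1−f) = 52.7 × 7.286 = 384.0 MΩ.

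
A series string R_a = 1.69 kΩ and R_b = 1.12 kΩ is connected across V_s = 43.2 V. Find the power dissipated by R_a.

Series current I = V_s/ΣR = 43.2/2.810 = 15.37 mA.
P(R_a) = I²·R_a = (15.37)² × 1.69 = 399.4 mW.

P ≈ 399 mW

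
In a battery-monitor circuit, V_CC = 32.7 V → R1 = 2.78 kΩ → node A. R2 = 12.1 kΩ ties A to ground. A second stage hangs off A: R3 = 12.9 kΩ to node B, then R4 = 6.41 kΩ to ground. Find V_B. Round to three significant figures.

V_B ≈ 7.90 V

The second stage (R3 + R4 = 19.31 kΩ) loads node A in parallel with R2.
R2 ‖ (R3+R4) = 7.439 kΩ.
V_A = 32.7 × 7.439/(2.78 + 7.439) = 23.80 V.
V_B = V_A × 0.3320 = 7.902 V.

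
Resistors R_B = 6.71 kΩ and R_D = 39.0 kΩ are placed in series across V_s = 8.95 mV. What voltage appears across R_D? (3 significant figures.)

V ≈ 7.64 mV

Series total: ΣR = 6.71 + 39.0 = 45.71 kΩ.
By the voltage-divider rule, V = 8.95 × 39.00/45.71 = 7.636 mV.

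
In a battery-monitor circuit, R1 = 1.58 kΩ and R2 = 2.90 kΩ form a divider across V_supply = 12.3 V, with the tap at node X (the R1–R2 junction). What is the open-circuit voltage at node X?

V_th is the unloaded tap voltage: V_supply · R2/(R1+R2) = 12.3 × 0.6473 = 7.962 V.

V_th ≈ 7.96 V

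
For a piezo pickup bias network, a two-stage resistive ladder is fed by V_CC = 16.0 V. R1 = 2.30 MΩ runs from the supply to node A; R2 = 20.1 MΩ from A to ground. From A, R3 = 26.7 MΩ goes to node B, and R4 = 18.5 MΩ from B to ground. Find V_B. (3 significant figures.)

The second stage (R3 + R4 = 45.20 MΩ) loads node A in parallel with R2.
R2 ‖ (R3+R4) = 13.91 MΩ.
First divider: V_A = V_CC · 13.91/(2.30 + 13.91) = 13.73 V.
Then the unloaded second divider: V_B = V_A × R4/(R3+R4) = 13.73 × 0.4093 = 5.620 V.

V_B ≈ 5.62 V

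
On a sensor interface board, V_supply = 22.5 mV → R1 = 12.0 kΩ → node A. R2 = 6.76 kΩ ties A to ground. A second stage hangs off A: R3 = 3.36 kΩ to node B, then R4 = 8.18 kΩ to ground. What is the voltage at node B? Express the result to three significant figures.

V_B ≈ 4.18 mV

Node A sees R2 in parallel with the series input of stage 2, R3 + R4 = 11.54 kΩ.
Effective lower resistance at A: R2 ‖ 11.54 = 4.263 kΩ.
First divider: V_A = V_supply · 4.263/(12.0 + 4.263) = 5.898 mV.
V_B = V_A × 0.7088 = 4.181 mV.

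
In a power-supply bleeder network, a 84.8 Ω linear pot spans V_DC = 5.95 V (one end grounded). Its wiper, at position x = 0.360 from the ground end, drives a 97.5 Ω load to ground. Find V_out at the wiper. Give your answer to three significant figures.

Split the track: R_lower = x·R_p = 30.53 Ω, R_upper = (1−x)·R_p = 54.27 Ω.
R_L loads the lower segment: effective lower R = 23.25 Ω.
Then V_out = V_DC · 23.25/(54.27 + 23.25) = 1.784 V.

V_out ≈ 1.78 V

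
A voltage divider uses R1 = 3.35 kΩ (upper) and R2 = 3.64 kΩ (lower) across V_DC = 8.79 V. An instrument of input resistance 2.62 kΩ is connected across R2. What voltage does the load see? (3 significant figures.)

V_out ≈ 2.75 V

The load sits in parallel with R2, giving an effective lower resistance R2' = R2·R_L/(R2+R_L) = 1.523 kΩ.
Then V_out = V_DC · R2'/(R1 + R2') = 8.79 × 1.523/4.873 = 2.748 V.
(Unloaded it would be 4.58 V; the load pulls it down.)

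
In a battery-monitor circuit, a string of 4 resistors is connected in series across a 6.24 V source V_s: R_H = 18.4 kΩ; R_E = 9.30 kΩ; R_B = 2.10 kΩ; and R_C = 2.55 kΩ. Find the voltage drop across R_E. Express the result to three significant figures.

V ≈ 1.79 V

ΣR = 18.4 + 9.30 + 2.10 + 2.55 = 32.35 kΩ.
V = V_s · R/ΣR = 6.24 × 0.2875 = 1.794 V.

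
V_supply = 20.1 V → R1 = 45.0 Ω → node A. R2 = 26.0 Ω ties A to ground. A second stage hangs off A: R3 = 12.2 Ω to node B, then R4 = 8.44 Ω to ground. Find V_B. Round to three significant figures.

Node A sees R2 in parallel with the series input of stage 2, R3 + R4 = 20.64 Ω.
R2 ‖ (R3+R4) = 11.51 Ω.
First divider: V_A = V_supply · 11.51/(45.0 + 11.51) = 4.093 V.
V_B = V_A × 0.4089 = 1.674 V.

V_B ≈ 1.67 V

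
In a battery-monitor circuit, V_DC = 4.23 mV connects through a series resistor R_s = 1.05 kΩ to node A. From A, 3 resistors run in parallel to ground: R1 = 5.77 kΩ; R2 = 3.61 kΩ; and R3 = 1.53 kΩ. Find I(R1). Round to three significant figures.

I ≈ 0.340 µA

Combine the parallel branches: R_p = (1/5.77 + 1/3.61 + 1/1.53)⁻¹ = 0.9059 kΩ.
Node voltage V_A = V_DC · R_p/(R_s + R_p) = 4.23 × 0.4632 = 1.959 mV.
Branch current I = V_A/R1 = 1.959/5.77 = 0.3395 µA.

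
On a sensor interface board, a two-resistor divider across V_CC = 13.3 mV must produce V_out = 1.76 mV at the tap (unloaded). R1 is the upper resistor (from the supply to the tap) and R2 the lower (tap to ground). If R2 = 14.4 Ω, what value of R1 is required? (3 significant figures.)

R1 ≈ 94.4 Ω

V_out/V_CC = R2/(R1+R2) = 0.1323.
R1 = R2·(1/k − 1) = 14.4 × 6.557 = 94.42 Ω.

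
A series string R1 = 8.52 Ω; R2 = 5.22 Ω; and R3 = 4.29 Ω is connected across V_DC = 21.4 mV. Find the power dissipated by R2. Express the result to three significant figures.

P ≈ 7.35 µW

The common current is I = 21.4/18.03 = 1.187 mA.
P(R2) = I²·R2 = (1.187)² × 5.22 = 7.354 µW.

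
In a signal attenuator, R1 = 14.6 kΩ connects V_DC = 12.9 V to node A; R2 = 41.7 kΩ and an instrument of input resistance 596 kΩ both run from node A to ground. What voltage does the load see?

The load sits in parallel with R2, giving an effective lower resistance R2' = R2·R_L/(R2+R_L) = 38.97 kΩ.
Then V_out = V_DC · R2'/(R1 + R2') = 12.9 × 38.97/53.57 = 9.384 V.
(Unloaded it would be 9.55 V; the load pulls it down.)

V_out ≈ 9.38 V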